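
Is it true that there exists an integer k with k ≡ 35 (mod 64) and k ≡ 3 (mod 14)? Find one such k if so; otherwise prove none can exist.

Here gcd(64, 14) = 2, and both 35 and 3 leave remainder 1 mod 2, so the system is consistent.
The integers ≡ 35 (mod 64) are 35, 99, 163, 227, …; their remainders mod 14 are 7, 1, 9, 3, so k = 227 is the first that is ≡ 3 (mod 14).
Indeed 227 ≡ 35 (mod 64) and 227 ≡ 3 (mod 14).

k = 227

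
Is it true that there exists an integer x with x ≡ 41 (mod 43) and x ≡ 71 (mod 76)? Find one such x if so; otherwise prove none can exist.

Since 43 and 76 share no common factor, CRT says the pair of congruences has a solution (unique mod 3268).
Any solution of the first congruence is x = 41 + 43t; substituting into the second, 43t ≡ 71 − 41 ≡ 30 (mod 76).
Note 43·23 = 989 ≡ 1 (mod 76) (as 989 − 1 = 13·76), so 43⁻¹ ≡ 23.
Therefore t ≡ 23·30 = 690 ≡ 6 (mod 76).
With t = 6: x = 41 + 43·6 = 299.
Verify: 299 = 6·43 + 41 and 299 = 3·76 + 71. ✓

x = 299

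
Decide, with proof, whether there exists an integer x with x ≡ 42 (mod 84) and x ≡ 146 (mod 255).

No such integer exists.

gcd(84, 255) = 3. If x ≡ 42 (mod 84) and x ≡ 146 (mod 255), then x ≡ 42 (mod 3) and x ≡ 146 (mod 3).
These are incompatible: 42 − 146 = -104 is not divisible by 3.
So no integer satisfies both congruences.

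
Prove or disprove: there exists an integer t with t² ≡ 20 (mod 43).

Apply Euler's criterion with the prime 43: 20 is a quadratic residue iff 20^21 ≡ 1 (mod 43), and a non-residue iff it is ≡ −1.
Squaring successively (mod 43): 20^2 = 400 ≡ 13; 20^4 ≡ 13² = 169 ≡ 40; 20^8 ≡ 40² = 1600 ≡ 9; 20^16 ≡ 9² = 81 ≡ 38.
Since 21 = 16 + 4 + 1, 20^21 ≡ 38 · 40 · 20; multiplying out mod 43: 38·40 = 1520 ≡ 15, then 15·20 = 300 ≡ 42. Thus 20^21 ≡ 42 ≡ −1 (mod 43).
The value −1 means 20 is a non-residue modulo 43, so t² ≡ 20 (mod 43) is impossible.

There is no such integer.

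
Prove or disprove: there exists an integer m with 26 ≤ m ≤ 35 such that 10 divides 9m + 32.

m = 32

For m = 26, 27, …, 31 the values 266, 275, 284, 293, 302, 311 are not multiples of 10. At m = 32 we get 9·32 + 32 = 320, and 320 = 10·32.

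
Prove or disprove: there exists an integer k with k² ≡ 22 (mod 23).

No, no such integer exists.

Apply Euler's criterion with the prime 23: 22 is a quadratic residue iff 22^11 ≡ 1 (mod 23), and a non-residue iff it is ≡ −1.
Squaring successively (mod 23): 22^2 = 484 ≡ 1; 22^4 ≡ 1² = 1 ≡ 1; 22^8 ≡ 1² = 1 ≡ 1.
Since 11 = 8 + 2 + 1, 22^11 ≡ 1 · 1 · 22; multiplying out mod 23: 1·1 = 1 ≡ 1, then 1·22 = 22 ≡ 22. Thus 22^11 ≡ 22 ≡ −1 (mod 23).
The value −1 means 22 is a non-residue modulo 23, so k² ≡ 22 (mod 23) is impossible.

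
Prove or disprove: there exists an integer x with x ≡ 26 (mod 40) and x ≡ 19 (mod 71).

x = 1226

The moduli 40 and 71 are coprime, so by the Chinese Remainder Theorem a unique solution modulo 2840 exists.
Any solution of the first congruence is x = 26 + 40t; substituting into the second, 40t ≡ 19 − 26 ≡ 64 (mod 71).
Since 40·16 = 640 = 9·71 + 1, the inverse of 40 mod 71 is 16.
Therefore t ≡ 16·64 = 1024 ≡ 30 (mod 71).
With t = 30: x = 26 + 40·30 = 1226.
Check: 1226 mod 40 = 26, 1226 mod 71 = 19. ✓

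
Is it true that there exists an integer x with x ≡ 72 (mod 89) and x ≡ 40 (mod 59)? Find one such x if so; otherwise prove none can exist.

The moduli 89 and 59 are coprime, so by the Chinese Remainder Theorem a unique solution modulo 5251 exists.
Write x = 72 + 89t and require 72 + 89t ≡ 40 (mod 59), i.e. 89t ≡ 27 (mod 59).
89 ≡ 30 (mod 59), so this reads 30t ≡ 27 (mod 59). Since 30·2 = 60 = 1·59 + 1, the inverse of 30 mod 59 is 2.
Therefore t ≡ 2·27 = 54 (mod 59).
With t = 54: x = 72 + 89·54 = 4878.
Verify: 4878 = 54·89 + 72 and 4878 = 82·59 + 40. ✓

x = 4878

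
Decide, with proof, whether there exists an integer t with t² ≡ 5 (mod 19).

t = 10

Take t = 10. Then 10² = 100 = 5·19 + 5, so 10² ≡ 5 (mod 19).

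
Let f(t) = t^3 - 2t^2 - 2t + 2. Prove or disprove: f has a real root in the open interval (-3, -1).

f(-3) = -37 and f(-1) = 1, which have opposite signs.
As a polynomial, f is continuous on every closed interval.
By the Intermediate Value Theorem, f takes the value 0 somewhere in the open interval.

Such a root exists.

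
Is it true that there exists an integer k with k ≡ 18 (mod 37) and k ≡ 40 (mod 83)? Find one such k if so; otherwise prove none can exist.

Since 37 and 83 share no common factor, CRT says the pair of congruences has a solution (unique mod 3071).
Write k = 18 + 37t and require 18 + 37t ≡ 40 (mod 83), i.e. 37t ≡ 22 (mod 83).
Note 37·9 = 333 ≡ 1 (mod 83) (as 333 − 1 = 4·83), so 37⁻¹ ≡ 9.
Multiplying by 9: t ≡ 9·22 = 198 ≡ 32 (mod 83).
With t = 32: k = 18 + 37·32 = 1202.
Verify: 1202 = 32·37 + 18 and 1202 = 14·83 + 40. ✓

k = 1202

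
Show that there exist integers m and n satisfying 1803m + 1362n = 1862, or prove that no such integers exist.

There are no such integers.

gcd(1803, 1362) = 3, so every integer of the form 1803m + 1362n is a multiple of 3.
But 1862 = 3·620 + 2, so 3 ∤ 1862.
So the equation is unsolvable over ℤ.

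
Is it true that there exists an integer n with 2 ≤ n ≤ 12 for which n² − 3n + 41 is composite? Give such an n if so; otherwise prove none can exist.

n = 2

At n = 2: 2² − 3·2 + 41 = 39 = 3·13, which is composite.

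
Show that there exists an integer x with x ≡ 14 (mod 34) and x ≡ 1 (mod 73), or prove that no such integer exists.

gcd(34, 73) = 1, so the Chinese Remainder Theorem guarantees exactly one residue class mod 2482 satisfying both.
Write x = 14 + 34t and require 14 + 34t ≡ 1 (mod 73), i.e. 34t ≡ 60 (mod 73).
Since 34·58 = 1972 = 27·73 + 1, the inverse of 34 mod 73 is 58.
Multiplying by 58: t ≡ 58·60 = 3480 ≡ 49 (mod 73).
Taking t = 49 gives x = 14 + 34·49 = 1680.
Verify: 1680 = 49·34 + 14 and 1680 = 23·73 + 1. ✓

x = 1680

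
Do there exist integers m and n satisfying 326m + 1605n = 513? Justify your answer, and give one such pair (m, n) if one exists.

Since gcd(326, 1605) = 1, every integer is an integer combination of 326 and 1605.
Run the Euclidean algorithm on 1605 and 326: 1605 = 4·326 + 301, 326 = 1·301 + 25, 301 = 12·25 + 1, 25 = 25·1 + 0.
Working back up the chain: 1 = 301 − 12·25 = 301 − 12·(326 − 1·301) = −12·326 + 13·301 = −12·326 + 13·(1605 − 4·326) = 13·1605 − 64·326. So 326·(-64) + 1605·13 = 1.
Scaling by 513 gives the particular solution (m, n) = (-32832, 6669).
The general solution is m = -32832 + 1605k, n = 6669 − 326k; taking k = 21 gives the smaller pair m = 873, n = -177.
Check: 326·873 + 1605·(-177) = 284598 − 284085 = 513. ✓

m = 873, n = -177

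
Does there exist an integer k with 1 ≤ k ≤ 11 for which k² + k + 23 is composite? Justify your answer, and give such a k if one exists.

k = 10

At k = 10: 10² + 10 + 23 = 133 = 7·19, which is composite.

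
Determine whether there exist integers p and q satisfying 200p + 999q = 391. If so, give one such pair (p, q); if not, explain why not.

200 and 999 are coprime, so 200p + 999q ranges over all of ℤ.
Run the Euclidean algorithm on 999 and 200: 999 = 4·200 + 199, 200 = 1·199 + 1, 199 = 199·1 + 0.
Working back up the chain: 1 = 200 − 1·199 = 200 − (999 − 4·200) = −999 + 5·200. So 200·5 + 999·(-1) = 1.
Multiplying through by 391: p = 5·391 = 1955, q = (-1)·391 = -391 is a solution.
The general solution is p = 1955 + 999k, q = -391 − 200k; taking k = -1 gives the smaller pair p = 956, q = -191.
Indeed 200·956 + 999·(-191) = 191200 − 190809 = 391.

p = 956, q = -191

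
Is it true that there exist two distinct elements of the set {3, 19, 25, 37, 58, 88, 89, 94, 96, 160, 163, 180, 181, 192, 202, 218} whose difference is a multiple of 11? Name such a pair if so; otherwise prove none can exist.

3 mod 11 = 3 and 25 mod 11 = 3, so 25 − 3 = 22 = 2·11.

3 and 25 are such a pair.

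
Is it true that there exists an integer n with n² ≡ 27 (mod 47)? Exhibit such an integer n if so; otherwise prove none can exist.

Take n = 36. Then 36² = 1296 = 27·47 + 27, so 36² ≡ 27 (mod 47).

n = 36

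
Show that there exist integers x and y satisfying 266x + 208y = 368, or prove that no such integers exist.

x = 96, y = -121

gcd(266, 208) = 2, and 2 divides 368, so integer solutions exist.
Dividing through by 2 reduces the equation to 133x + 104y = 184.
Euclidean algorithm: 133 = 1·104 + 29, 104 = 3·29 + 17, 29 = 1·17 + 12, 17 = 1·12 + 5, 12 = 2·5 + 2, 5 = 2·2 + 1, 2 = 2·1 + 0.
Working back up the chain: 1 = 5 − 2·2 = 5 − 2·(12 − 2·5) = −2·12 + 5·5 = −2·12 + 5·(17 − 1·12) = 5·17 − 7·12 = 5·17 − 7·(29 − 1·17) = −7·29 + 12·17 = −7·29 + 12·(104 − 3·29) = 12·104 − 43·29 = 12·104 − 43·(133 − 1·104) = −43·133 + 55·104. So 133·(-43) + 104·55 = 1.
Scaling by 184 gives the particular solution (x, y) = (-7912, 10120).
The general solution is x = -7912 + 104k, y = 10120 − 133k; taking k = 77 gives the smaller pair x = 96, y = -121.
Check: 266·96 + 208·(-121) = 25536 − 25168 = 368. ✓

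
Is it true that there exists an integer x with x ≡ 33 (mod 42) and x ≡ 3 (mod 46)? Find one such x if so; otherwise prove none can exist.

gcd(42, 46) = 2. A simultaneous solution exists iff 33 ≡ 3 (mod 2); here 33 mod 2 = 1 = 3 mod 2, so it does.
Put x = 33 + 42t, so we need 42t ≡ 16 (mod 46), equivalently (divide by 2) 21t ≡ 8 (mod 23).
Since 21·11 = 231 = 10·23 + 1, the inverse of 21 mod 23 is 11.
Multiplying by 11: t ≡ 11·8 = 88 ≡ 19 (mod 23).
Then x = 33 + 42·19 = 831.
Indeed 831 ≡ 33 (mod 42) and 831 ≡ 3 (mod 46).

x = 831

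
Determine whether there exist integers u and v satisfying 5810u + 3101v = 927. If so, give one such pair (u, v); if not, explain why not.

No such integers exist.

gcd(5810, 3101) = 7, so every integer of the form 5810u + 3101v is a multiple of 7.
But 927 is not a multiple of 7 (it leaves remainder 3).
So the equation is unsolvable over ℤ.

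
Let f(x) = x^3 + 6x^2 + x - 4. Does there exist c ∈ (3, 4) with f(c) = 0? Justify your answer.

No.

f(3) = 80 and f(4) = 160, both positive, so a sign-change argument is unavailable; we show f keeps this sign on the whole interval.
Shift to the endpoint 3: with x = 3 + u (0 < u < 1), one computes f(3 + u) = u^3 + 15u^2 + 64u + 80.
All 4 nonzero coefficients of this polynomial in u are positive; hence for u > 0 the value is a sum of positive terms (the constant 80 among them).
So f is strictly positive on (3, 4); no root exists in the interval.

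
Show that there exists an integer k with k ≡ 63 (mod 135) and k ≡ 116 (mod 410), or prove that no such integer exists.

Reduce both congruences modulo 5, which divides 135 and 410: they say k ≡ 63 (mod 5) and k ≡ 116 (mod 5).
But 63 mod 5 = 3 while 116 mod 5 = 1, a contradiction.
Therefore no such k exists.

No, no such integer exists.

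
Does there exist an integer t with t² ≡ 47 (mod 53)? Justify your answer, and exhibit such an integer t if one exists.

t = 43

t = 43 works: 43² = 1849, and 1849 − 47 = 1802 = 34·53.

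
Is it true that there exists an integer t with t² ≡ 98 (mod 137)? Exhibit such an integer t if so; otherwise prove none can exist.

t = 57

Take t = 57. Then 57² = 3249 = 23·137 + 98, so 57² ≡ 98 (mod 137).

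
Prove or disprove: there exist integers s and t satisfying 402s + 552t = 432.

s = 56, t = -40

gcd(402, 552) = 6, and 6 divides 432, so integer solutions exist.
Dividing through by 6 reduces the equation to 67s + 92t = 72.
Euclidean algorithm: 92 = 1·67 + 25, 67 = 2·25 + 17, 25 = 1·17 + 8, 17 = 2·8 + 1, 8 = 8·1 + 0.
Working back up the chain: 1 = 17 − 2·8 = 17 − 2·(25 − 1·17) = −2·25 + 3·17 = −2·25 + 3·(67 − 2·25) = 3·67 − 8·25 = 3·67 − 8·(92 − 1·67) = −8·92 + 11·67. So 67·11 + 92·(-8) = 1.
Scaling by 72 gives the particular solution (s, t) = (792, -576).
Subtracting 8·92 from s and adding 8·67 to t gives the tidier solution (56, -40).
Check: 402·56 + 552·(-40) = 22512 − 22080 = 432. ✓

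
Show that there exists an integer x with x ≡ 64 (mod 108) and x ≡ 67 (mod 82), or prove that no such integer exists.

gcd(108, 82) = 2. If x ≡ 64 (mod 108) and x ≡ 67 (mod 82), then x ≡ 64 (mod 2) and x ≡ 67 (mod 2).
These are incompatible: 64 − 67 = -3 is not divisible by 2.
So no integer satisfies both congruences.

There is no such integer.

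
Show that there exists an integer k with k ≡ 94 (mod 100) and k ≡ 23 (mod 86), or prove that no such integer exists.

No, no such integer exists.

gcd(100, 86) = 2. If k ≡ 94 (mod 100) and k ≡ 23 (mod 86), then k ≡ 94 (mod 2) and k ≡ 23 (mod 2).
However 94 ≡ 0 and 23 ≡ 1 (mod 2), and 0 ≠ 1.
So no integer satisfies both congruences.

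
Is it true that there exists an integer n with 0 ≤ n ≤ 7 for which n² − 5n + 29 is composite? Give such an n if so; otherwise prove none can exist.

At n = 1: 1² − 5·1 + 29 = 25 = 5·5, which is composite.

n = 1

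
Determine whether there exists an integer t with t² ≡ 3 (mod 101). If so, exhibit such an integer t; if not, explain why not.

Apply Euler's criterion with the prime 101: 3 is a quadratic residue iff 3^50 ≡ 1 (mod 101), and a non-residue iff it is ≡ −1.
Squaring successively (mod 101): 3^2 = 9 ≡ 9; 3^4 ≡ 9² = 81 ≡ 81; 3^8 ≡ 81² = 6561 ≡ 97; 3^16 ≡ 97² = 9409 ≡ 16; 3^32 ≡ 16² = 256 ≡ 54.
Since 50 = 32 + 16 + 2, 3^50 ≡ 54 · 16 · 9; multiplying out mod 101: 54·16 = 864 ≡ 56, then 56·9 = 504 ≡ 100. Thus 3^50 ≡ 100 ≡ −1 (mod 101).
By Euler's criterion 3 is a quadratic non-residue mod 101: no t satisfies t² ≡ 3 (mod 101).

No, no such integer exists.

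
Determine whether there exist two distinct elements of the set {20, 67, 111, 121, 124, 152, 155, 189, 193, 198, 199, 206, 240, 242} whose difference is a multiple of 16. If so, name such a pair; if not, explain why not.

Two integers differ by a multiple of 16 exactly when they have the same residue mod 16. The residues are 20↦4, 67↦3, 111↦15, 121↦9, 124↦12, 152↦8, 155↦11, 189↦13, 193↦1, 198↦6, 199↦7, 206↦14, 240↦0, 242↦2.
No residue repeats among the 14 elements, so no pair has difference ≡ 0 (mod 16).

No such pair exists.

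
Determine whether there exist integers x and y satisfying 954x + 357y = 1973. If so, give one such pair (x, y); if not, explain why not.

Any value of 954x + 357y is a multiple of gcd(954, 357) = 3.
But 1973 = 3·657 + 2, so 3 ∤ 1973.
So the equation is unsolvable over ℤ.

No such integers exist.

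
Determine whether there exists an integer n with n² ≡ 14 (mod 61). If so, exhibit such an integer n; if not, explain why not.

n = 21 works: 21² = 441, and 441 − 14 = 427 = 7·61.

n = 21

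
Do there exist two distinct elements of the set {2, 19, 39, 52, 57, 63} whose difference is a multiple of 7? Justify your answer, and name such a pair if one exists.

Residues mod 7: 2↦2, 19↦5, 39↦4, 52↦3, 57↦1, 63↦0.
These 6 residues are pairwise different, hence no difference of two elements is divisible by 7.

No such pair exists.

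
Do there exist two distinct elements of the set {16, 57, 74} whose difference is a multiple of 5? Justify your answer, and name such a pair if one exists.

There is no such pair.

Two integers differ by a multiple of 5 exactly when they have the same residue mod 5. The residues are 16↦1, 57↦2, 74↦4.
No residue repeats among the 3 elements, so no pair has difference ≡ 0 (mod 5).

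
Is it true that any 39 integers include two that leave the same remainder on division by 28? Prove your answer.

Each integer lies in one of the 28 residue classes modulo 28.
With 39 integers and only 28 classes, the pigeonhole principle forces two of them, say a and b, into the same class.
That is, a and b leave the same remainder on division by 28, as claimed.

Yes.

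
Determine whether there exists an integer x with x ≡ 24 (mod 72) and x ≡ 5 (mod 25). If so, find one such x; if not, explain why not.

Since 72 and 25 share no common factor, CRT says the pair of congruences has a solution (unique mod 1800).
Any solution of the first congruence is x = 24 + 72t; substituting into the second, 72t ≡ 5 − 24 ≡ 6 (mod 25).
72 ≡ 22 (mod 25), so this reads 22t ≡ 6 (mod 25). Note 22·8 = 176 ≡ 1 (mod 25) (as 176 − 1 = 7·25), so 22⁻¹ ≡ 8.
Therefore t ≡ 8·6 = 48 ≡ 23 (mod 25).
With t = 23: x = 24 + 72·23 = 1680.
Check: 1680 mod 72 = 24, 1680 mod 25 = 5. ✓

x = 1680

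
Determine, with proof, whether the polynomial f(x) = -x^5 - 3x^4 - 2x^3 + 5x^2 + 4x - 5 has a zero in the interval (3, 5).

f(3) = -488 and f(5) = -5110, both negative, so a sign-change argument is unavailable; we show f keeps this sign on the whole interval.
Substitute x = 3 + u, where 0 < u < 2 on the interval. Expanding, f(3 + u) = -u^5 - 18u^4 - 128u^3 - 445u^2 - 749u - 488.
All 6 nonzero coefficients of this polynomial in u are negative; hence for u > 0 the value is a sum of negative terms (the constant -488 among them).
So f is strictly negative on (3, 5); no root exists in the interval.

No such root exists.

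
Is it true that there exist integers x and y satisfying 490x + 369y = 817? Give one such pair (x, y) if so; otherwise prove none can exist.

490 and 369 are coprime, so 490x + 369y ranges over all of ℤ.
Euclidean algorithm: 490 = 1·369 + 121, 369 = 3·121 + 6, 121 = 20·6 + 1, 6 = 6·1 + 0.
Working back up the chain: 1 = 121 − 20·6 = 121 − 20·(369 − 3·121) = −20·369 + 61·121 = −20·369 + 61·(490 − 1·369) = 61·490 − 81·369. So 490·61 + 369·(-81) = 1.
Scaling by 817 gives the particular solution (x, y) = (49837, -66177).
Shifting by a multiple of (369, −490) keeps it a solution: x = 49837 − 135·369 = 22, y = -66177 + 135·490 = -27.
Indeed 490·22 + 369·(-27) = 10780 − 9963 = 817.

x = 22, y = -27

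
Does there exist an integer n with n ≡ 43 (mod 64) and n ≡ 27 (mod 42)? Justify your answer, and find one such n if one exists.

n = 363

gcd(64, 42) = 2. A simultaneous solution exists iff 43 ≡ 27 (mod 2); here 43 mod 2 = 1 = 27 mod 2, so it does.
List candidates n ≡ 43 (mod 64): 43, 107, 171, 235, 299, 363. Modulo 42 these are 1, 23, 3, 25, 5, 27; 363 gives 27 as required.
Check: 363 mod 64 = 43, 363 mod 42 = 27. ✓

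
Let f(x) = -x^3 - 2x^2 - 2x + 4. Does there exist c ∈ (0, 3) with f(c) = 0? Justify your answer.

f(0) = 4 and f(3) = -47, which have opposite signs.
Since f is a polynomial it is continuous on [0, 3].
By the Intermediate Value Theorem f must vanish at some point of (0, 3).

Such a root exists.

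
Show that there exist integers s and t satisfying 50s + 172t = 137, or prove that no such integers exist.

No such integers exist.

gcd(50, 172) = 2, so every integer of the form 50s + 172t is a multiple of 2.
But 137 is not a multiple of 2 (it leaves remainder 1).
Therefore 50s + 172t = 137 has no solution in integers.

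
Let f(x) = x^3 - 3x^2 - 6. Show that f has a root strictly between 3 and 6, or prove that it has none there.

Such a root exists.

f(3) = -6 and f(6) = 102, which have opposite signs.
Since f is a polynomial it is continuous on [3, 6].
By the Intermediate Value Theorem f must vanish at some point of (3, 6).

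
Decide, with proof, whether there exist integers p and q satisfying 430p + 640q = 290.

p = 23, q = -15

Since gcd(430, 640) = 10 and 290 = 10·29, Bézout's identity guarantees a solution.
Dividing through by 10 reduces the equation to 43p + 64q = 29.
Euclidean algorithm: 64 = 1·43 + 21, 43 = 2·21 + 1, 21 = 21·1 + 0.
Back-substituting, 1 = 43 − 2·21 = 43 − 2·(64 − 1·43) = −2·64 + 3·43; that is, 43·3 + 64·(-2) = 1.
Multiplying through by 29: p = 3·29 = 87, q = (-2)·29 = -58 is a solution.
Subtracting 1·64 from p and adding 1·43 to q gives the tidier solution (23, -15).
Check: 430·23 + 640·(-15) = 9890 − 9600 = 290. ✓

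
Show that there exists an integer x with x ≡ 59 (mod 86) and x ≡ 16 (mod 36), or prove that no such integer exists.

No such integer exists.

Reduce both congruences modulo 2, which divides 86 and 36: they say x ≡ 59 (mod 2) and x ≡ 16 (mod 2).
However 59 ≡ 1 and 16 ≡ 0 (mod 2), and 1 ≠ 0.
So no integer satisfies both congruences.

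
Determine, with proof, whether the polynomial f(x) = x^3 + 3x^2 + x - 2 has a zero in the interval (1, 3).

The endpoint values f(1) = 3 and f(3) = 55 are both positive. Claim: f(x) > 0 for every x in (1, 3).
Substitute x = 1 + u, where 0 < u < 2 on the interval. Expanding, f(1 + u) = u^3 + 6u^2 + 10u + 3.
The nonzero coefficients here are all positive, so for u > 0 every term is positive (or zero), and the constant term 3 is strictly positive.
So f is strictly positive on (1, 3); no root exists in the interval.

No.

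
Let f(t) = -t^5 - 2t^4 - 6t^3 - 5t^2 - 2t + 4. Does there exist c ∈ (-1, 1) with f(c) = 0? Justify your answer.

Yes, such a c exists.

f(-1) = 6 and f(1) = -12, which have opposite signs.
f is continuous everywhere (it is a polynomial), in particular on [-1, 1].
The Intermediate Value Theorem then guarantees some c ∈ (-1, 1) with f(c) = 0.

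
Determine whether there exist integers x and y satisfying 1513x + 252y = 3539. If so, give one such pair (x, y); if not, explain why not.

x = 11, y = -52

Since gcd(1513, 252) = 1, every integer is an integer combination of 1513 and 252.
Euclidean algorithm: 1513 = 6·252 + 1, 252 = 252·1 + 0.
Working back up the chain: 1 = 1513 − 6·252. So 1513·1 + 252·(-6) = 1.
Multiplying through by 3539: x = 1·3539 = 3539, y = (-6)·3539 = -21234 is a solution.
The general solution is x = 3539 + 252k, y = -21234 − 1513k; taking k = -14 gives the smaller pair x = 11, y = -52.
Indeed 1513·11 + 252·(-52) = 16643 − 13104 = 3539.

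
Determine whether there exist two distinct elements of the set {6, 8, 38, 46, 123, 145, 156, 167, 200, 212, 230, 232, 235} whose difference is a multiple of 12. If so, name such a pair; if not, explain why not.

8 and 200 are such a pair.

Both 8 and 200 leave remainder 8 on division by 12; their difference 192 = 16·12 is a multiple of 12.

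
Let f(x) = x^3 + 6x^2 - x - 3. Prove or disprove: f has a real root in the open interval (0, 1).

Such a root exists.

f(0) = -3 and f(1) = 3, which have opposite signs.
As a polynomial, f is continuous on every closed interval.
By the Intermediate Value Theorem, f takes the value 0 somewhere in the open interval.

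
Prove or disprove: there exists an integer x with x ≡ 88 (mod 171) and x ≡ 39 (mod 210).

No such integer exists.

gcd(171, 210) = 3. If x ≡ 88 (mod 171) and x ≡ 39 (mod 210), then x ≡ 88 (mod 3) and x ≡ 39 (mod 3).
These are incompatible: 88 − 39 = 49 is not divisible by 3.
Hence the system has no solution.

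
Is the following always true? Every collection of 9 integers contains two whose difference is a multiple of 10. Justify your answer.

No; for instance {18, 19, 20, 21, 22, 23, 24, 25, 26} is a counterexample.

Try 9 consecutive integers, 18, 19, …, 26. Their remainders mod 10 are 8, 9, 0, 1, 2, 3, 4, 5, 6 — pairwise different, as any 9 ≤ 10 consecutive integers have distinct residues.
No two share a residue, so no pair has difference divisible by 10; the claim fails for this set.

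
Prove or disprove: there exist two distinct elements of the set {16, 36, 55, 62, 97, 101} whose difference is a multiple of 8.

Residues mod 8: 16↦0, 36↦4, 55↦7, 62↦6, 97↦1, 101↦5.
These 6 residues are pairwise different, hence no difference of two elements is divisible by 8.

There is no such pair.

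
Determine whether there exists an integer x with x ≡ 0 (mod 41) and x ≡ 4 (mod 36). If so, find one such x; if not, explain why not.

The moduli 41 and 36 are coprime, so by the Chinese Remainder Theorem a unique solution modulo 1476 exists.
Any solution of the first congruence is x = 0 + 41t; substituting into the second, 41t ≡ 4 − 0 ≡ 4 (mod 36).
41 ≡ 5 (mod 36), so this reads 5t ≡ 4 (mod 36). Note 5·29 = 145 ≡ 1 (mod 36) (as 145 − 1 = 4·36), so 5⁻¹ ≡ 29.
Therefore t ≡ 29·4 = 116 ≡ 8 (mod 36).
Taking t = 8 gives x = 0 + 41·8 = 328.
Verify: 328 = 8·41 + 0 and 328 = 9·36 + 4. ✓

x = 328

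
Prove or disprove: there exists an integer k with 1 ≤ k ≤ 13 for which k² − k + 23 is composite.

At k = 4: 4² − 4 + 23 = 35 = 5·7, which is composite.

k = 4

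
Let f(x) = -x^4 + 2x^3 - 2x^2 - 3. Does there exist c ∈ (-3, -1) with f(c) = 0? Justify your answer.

f(-3) = -156 and f(-1) = -8, both negative, so a sign-change argument is unavailable; we show f keeps this sign on the whole interval.
Shift to the endpoint -1: with x = -1 − u (0 < u < 2), one computes f(-1 − u) = -u^4 - 6u^3 - 14u^2 - 14u - 8.
All 5 nonzero coefficients of this polynomial in u are negative; hence for u > 0 the value is a sum of negative terms (the constant -8 among them).
So f is strictly negative on (-3, -1); no root exists in the interval.

No.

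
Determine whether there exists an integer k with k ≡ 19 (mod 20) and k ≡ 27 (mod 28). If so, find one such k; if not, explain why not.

Here gcd(20, 28) = 4, and both 19 and 27 leave remainder 3 mod 4, so the system is consistent.
List candidates k ≡ 19 (mod 20): 19, 39, 59, 79, 99, 119, 139. Modulo 28 these are 19, 11, 3, 23, 15, 7, 27; 139 gives 27 as required.
Check: 139 mod 20 = 19, 139 mod 28 = 27. ✓

k = 139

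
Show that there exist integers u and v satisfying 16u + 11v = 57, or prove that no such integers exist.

u = 7, v = -5

16 and 11 are coprime, so 16u + 11v ranges over all of ℤ.
Euclidean algorithm: 16 = 1·11 + 5, 11 = 2·5 + 1, 5 = 5·1 + 0.
Working back up the chain: 1 = 11 − 2·5 = 11 − 2·(16 − 1·11) = −2·16 + 3·11. So 16·(-2) + 11·3 = 1.
Multiplying through by 57: u = (-2)·57 = -114, v = 3·57 = 171 is a solution.
The general solution is u = -114 + 11k, v = 171 − 16k; taking k = 11 gives the smaller pair u = 7, v = -5.
Check: 16·7 + 11·(-5) = 112 − 55 = 57. ✓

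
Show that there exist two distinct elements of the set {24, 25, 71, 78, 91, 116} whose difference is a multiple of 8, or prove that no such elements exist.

Reduce each element modulo 8: 24↦0, 25↦1, 71↦7, 78↦6, 91↦3, 116↦4.
No residue repeats among the 6 elements, so no pair has difference ≡ 0 (mod 8).

No such pair exists.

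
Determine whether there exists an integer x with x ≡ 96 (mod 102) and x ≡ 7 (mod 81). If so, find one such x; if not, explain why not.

gcd(102, 81) = 3. If x ≡ 96 (mod 102) and x ≡ 7 (mod 81), then x ≡ 96 (mod 3) and x ≡ 7 (mod 3).
However 96 ≡ 0 and 7 ≡ 1 (mod 3), and 0 ≠ 1.
Hence the system has no solution.

No, no such integer exists.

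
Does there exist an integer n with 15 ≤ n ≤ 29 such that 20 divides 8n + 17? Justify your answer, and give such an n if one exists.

At n = 15, 8·15 + 17 = 137 ≡ 17 (mod 20), and each step in n adds 8, giving residues 17, 5, 13, 1, 9, 17, 5, 13, 1, 9, 17, 5, 13, 1, 9 for n = 15, 16, …, 29.
Since 0 is absent from this list, 20 ∤ 8n + 17 for every n with 15 ≤ n ≤ 29.

No such integer n in that range exists.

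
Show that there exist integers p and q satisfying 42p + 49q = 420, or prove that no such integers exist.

Every value of 42p + 49q is a multiple of gcd(42, 49) = 7; since 7 ∣ 420, solutions exist.
Dividing through by 7 reduces the equation to 6p + 7q = 60.
Dividing repeatedly: 7 = 1·6 + 1, 6 = 6·1 + 0.
Unwinding: 1 = 7 − 1·6, i.e. 6·(-1) + 7·1 = 1.
Times 60: 6·(-60) + 7·60 = 60, so (-60, 60) solves it.
Adding 9·7 to p and subtracting 9·6 from q gives the tidier solution (3, 6).
Check: 42·3 + 49·6 = 126 + 294 = 420. ✓

p = 3, q = 6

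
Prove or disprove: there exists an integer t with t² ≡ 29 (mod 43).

There is no such integer.

43 is prime, so by Euler's criterion 29 is a square mod 43 iff 29^((43−1)/2) = 29^21 ≡ 1 (mod 43).
Repeated squaring mod 43: 29^2 = 841 ≡ 24; 29^4 ≡ 24² = 576 ≡ 17; 29^8 ≡ 17² = 289 ≡ 31; 29^16 ≡ 31² = 961 ≡ 15.
Since 21 = 16 + 4 + 1, 29^21 ≡ 15 · 17 · 29; multiplying out mod 43: 15·17 = 255 ≡ 40, then 40·29 = 1160 ≡ 42. Thus 29^21 ≡ 42 ≡ −1 (mod 43).
By Euler's criterion 29 is a quadratic non-residue mod 43: no t satisfies t² ≡ 29 (mod 43).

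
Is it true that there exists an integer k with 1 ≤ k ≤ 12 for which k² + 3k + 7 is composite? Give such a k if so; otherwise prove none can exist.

At k = 11: 11² + 3·11 + 7 = 161 = 7·23, which is composite.

k = 11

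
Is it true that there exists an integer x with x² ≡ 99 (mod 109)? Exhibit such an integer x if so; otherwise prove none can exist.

Apply Euler's criterion with the prime 109: 99 is a quadratic residue iff 99^54 ≡ 1 (mod 109), and a non-residue iff it is ≡ −1.
Squaring successively (mod 109): 99^2 = 9801 ≡ 100; 99^4 ≡ 100² = 10000 ≡ 81; 99^8 ≡ 81² = 6561 ≡ 21; 99^16 ≡ 21² = 441 ≡ 5; 99^32 ≡ 5² = 25 ≡ 25.
Since 54 = 32 + 16 + 4 + 2, 99^54 ≡ 25 · 5 · 81 · 100; multiplying out mod 109: 25·5 = 125 ≡ 16, then 16·81 = 1296 ≡ 97, then 97·100 = 9700 ≡ 108. Thus 99^54 ≡ 108 ≡ −1 (mod 109).
The value −1 means 99 is a non-residue modulo 109, so x² ≡ 99 (mod 109) is impossible.

No, no such integer exists.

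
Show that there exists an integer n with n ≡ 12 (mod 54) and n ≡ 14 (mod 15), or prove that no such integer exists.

Both moduli are multiples of 3 = gcd(54, 15), so any solution would satisfy n ≡ 12 and n ≡ 14 modulo 3 simultaneously.
However 12 ≡ 0 and 14 ≡ 2 (mod 3), and 0 ≠ 2.
So no integer satisfies both congruences.

No such integer exists.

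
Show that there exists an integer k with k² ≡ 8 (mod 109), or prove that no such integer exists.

109 is prime, so by Euler's criterion 8 is a square mod 109 iff 8^((109−1)/2) = 8^54 ≡ 1 (mod 109).
Squaring successively (mod 109): 8^2 = 64 ≡ 64; 8^4 ≡ 64² = 4096 ≡ 63; 8^8 ≡ 63² = 3969 ≡ 45; 8^16 ≡ 45² = 2025 ≡ 63; 8^32 ≡ 63² = 3969 ≡ 45.
Since 54 = 32 + 16 + 4 + 2, 8^54 ≡ 45 · 63 · 63 · 64; multiplying out mod 109: 45·63 = 2835 ≡ 1, then 1·63 = 63 ≡ 63, then 63·64 = 4032 ≡ 108. Thus 8^54 ≡ 108 ≡ −1 (mod 109).
The value −1 means 8 is a non-residue modulo 109, so k² ≡ 8 (mod 109) is impossible.

There is no such integer.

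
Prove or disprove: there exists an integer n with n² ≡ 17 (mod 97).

There is no such integer.

Apply Euler's criterion with the prime 97: 17 is a quadratic residue iff 17^48 ≡ 1 (mod 97), and a non-residue iff it is ≡ −1.
Squaring successively (mod 97): 17^2 = 289 ≡ 95; 17^4 ≡ 95² = 9025 ≡ 4; 17^8 ≡ 4² = 16 ≡ 16; 17^16 ≡ 16² = 256 ≡ 62; 17^32 ≡ 62² = 3844 ≡ 61.
Since 48 = 32 + 16, 17^48 ≡ 61 · 62; multiplying out mod 97: 61·62 = 3782 ≡ 96. Thus 17^48 ≡ 96 ≡ −1 (mod 97).
By Euler's criterion 17 is a quadratic non-residue mod 97: no n satisfies n² ≡ 17 (mod 97).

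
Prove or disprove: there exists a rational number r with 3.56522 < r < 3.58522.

r = 25/7

Look for a denominator N such that an integer falls strictly between N·3.56522 and N·3.58522. N = 7 works: 7·3.56522 = 24.95654 < 25 < 25.09654 = 7·3.58522.
So r = 25/7 works: it is a ratio of integers, and dividing 7·3.56522 < 25 < 7·3.58522 through by 7 gives 3.56522 < 25/7 < 3.58522.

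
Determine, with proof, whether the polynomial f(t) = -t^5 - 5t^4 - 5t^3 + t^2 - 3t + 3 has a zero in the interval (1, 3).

f(1) = -10 and f(3) = -780, both negative, so a sign-change argument is unavailable; we show f keeps this sign on the whole interval.
Shift to the endpoint 1: with t = 1 + u (0 < u < 2), one computes f(1 + u) = -u^5 - 10u^4 - 35u^3 - 54u^2 - 41u - 10.
The nonzero coefficients here are all negative, so for u > 0 every term is negative (or zero), and the constant term -10 is strictly negative.
So f is strictly negative on (1, 3); no root exists in the interval.

No such root exists.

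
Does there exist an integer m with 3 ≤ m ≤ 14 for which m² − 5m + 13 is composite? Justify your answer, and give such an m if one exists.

At m = 9: 9² − 5·9 + 13 = 49 = 7·7, which is composite.

m = 9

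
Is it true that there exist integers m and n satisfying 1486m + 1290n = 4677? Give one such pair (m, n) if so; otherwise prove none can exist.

There are no such integers.

gcd(1486, 1290) = 2, so every integer of the form 1486m + 1290n is a multiple of 2.
But 4677 = 2·2338 + 1, so 2 ∤ 4677.
So the equation is unsolvable over ℤ.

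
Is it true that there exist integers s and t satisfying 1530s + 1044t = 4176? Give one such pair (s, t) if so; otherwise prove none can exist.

Every value of 1530s + 1044t is a multiple of gcd(1530, 1044) = 18; since 18 ∣ 4176, solutions exist.
Dividing through by 18 reduces the equation to 85s + 58t = 232.
Run the Euclidean algorithm on 85 and 58: 85 = 1·58 + 27, 58 = 2·27 + 4, 27 = 6·4 + 3, 4 = 1·3 + 1, 3 = 3·1 + 0.
Back-substituting, 1 = 4 − 1·3 = 4 − (27 − 6·4) = −27 + 7·4 = −27 + 7·(58 − 2·27) = 7·58 − 15·27 = 7·58 − 15·(85 − 1·58) = −15·85 + 22·58; that is, 85·(-15) + 58·22 = 1.
Scaling by 232 gives the particular solution (s, t) = (-3480, 5104).
Shifting by a multiple of (58, −85) keeps it a solution: s = -3480 + 60·58 = 0, t = 5104 − 60·85 = 4.
Indeed 1530·0 + 1044·4 = 0 + 4176 = 4176.

s = 0, t = 4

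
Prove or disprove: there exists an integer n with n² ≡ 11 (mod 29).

29 is prime, so by Euler's criterion 11 is a square mod 29 iff 11^((29−1)/2) = 11^14 ≡ 1 (mod 29).
Repeated squaring mod 29: 11^2 = 121 ≡ 5; 11^4 ≡ 5² = 25 ≡ 25; 11^8 ≡ 25² = 625 ≡ 16.
Since 14 = 8 + 4 + 2, 11^14 ≡ 16 · 25 · 5; multiplying out mod 29: 16·25 = 400 ≡ 23, then 23·5 = 115 ≡ 28. Thus 11^14 ≡ 28 ≡ −1 (mod 29).
By Euler's criterion 11 is a quadratic non-residue mod 29: no n satisfies n² ≡ 11 (mod 29).

There is no such integer.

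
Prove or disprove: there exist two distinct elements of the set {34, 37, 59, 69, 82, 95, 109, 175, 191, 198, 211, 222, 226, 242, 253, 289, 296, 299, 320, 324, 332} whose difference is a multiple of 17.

34 mod 17 = 0 and 289 mod 17 = 0, so 289 − 34 = 255 = 15·17.

34 and 289 are such a pair.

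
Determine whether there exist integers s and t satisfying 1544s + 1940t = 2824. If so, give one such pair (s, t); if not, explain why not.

s = 326, t = -258

gcd(1544, 1940) = 4, and 4 divides 2824, so integer solutions exist.
Dividing through by 4 reduces the equation to 386s + 485t = 706.
Euclidean algorithm: 485 = 1·386 + 99, 386 = 3·99 + 89, 99 = 1·89 + 10, 89 = 8·10 + 9, 10 = 1·9 + 1, 9 = 9·1 + 0.
Working back up the chain: 1 = 10 − 1·9 = 10 − (89 − 8·10) = −89 + 9·10 = −89 + 9·(99 − 1·89) = 9·99 − 10·89 = 9·99 − 10·(386 − 3·99) = −10·386 + 39·99 = −10·386 + 39·(485 − 1·386) = 39·485 − 49·386. So 386·(-49) + 485·39 = 1.
Scaling by 706 gives the particular solution (s, t) = (-34594, 27534).
Shifting by a multiple of (485, −386) keeps it a solution: s = -34594 + 72·485 = 326, t = 27534 − 72·386 = -258.
Check: 1544·326 + 1940·(-258) = 503344 − 500520 = 2824. ✓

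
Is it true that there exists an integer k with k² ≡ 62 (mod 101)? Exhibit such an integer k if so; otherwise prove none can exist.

No, no such integer exists.

101 is prime, so by Euler's criterion 62 is a square mod 101 iff 62^((101−1)/2) = 62^50 ≡ 1 (mod 101).
Squaring successively (mod 101): 62^2 = 3844 ≡ 6; 62^4 ≡ 6² = 36 ≡ 36; 62^8 ≡ 36² = 1296 ≡ 84; 62^16 ≡ 84² = 7056 ≡ 87; 62^32 ≡ 87² = 7569 ≡ 95.
Since 50 = 32 + 16 + 2, 62^50 ≡ 95 · 87 · 6; multiplying out mod 101: 95·87 = 8265 ≡ 84, then 84·6 = 504 ≡ 100. Thus 62^50 ≡ 100 ≡ −1 (mod 101).
By Euler's criterion 62 is a quadratic non-residue mod 101: no k satisfies k² ≡ 62 (mod 101).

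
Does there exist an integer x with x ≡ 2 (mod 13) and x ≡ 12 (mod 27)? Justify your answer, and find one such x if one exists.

x = 93

The moduli 13 and 27 are coprime, so by the Chinese Remainder Theorem a unique solution modulo 351 exists.
Any solution of the first congruence is x = 2 + 13t; substituting into the second, 13t ≡ 12 − 2 ≡ 10 (mod 27).
To invert 13 modulo 27: 27 = 2·13 + 1, 13 = 13·1 + 0, and unwinding, 1 = 27 − 2·13. Thus 13⁻¹ ≡ -2 ≡ 25 (mod 27).
Multiplying by 25: t ≡ 25·10 = 250 ≡ 7 (mod 27).
Taking t = 7 gives x = 2 + 13·7 = 93.
Check: 93 mod 13 = 2, 93 mod 27 = 12. ✓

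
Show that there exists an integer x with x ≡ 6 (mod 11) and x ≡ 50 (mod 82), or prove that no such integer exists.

x = 50

Since 11 and 82 share no common factor, CRT says the pair of congruences has a solution (unique mod 902).
Any solution of the first congruence is x = 6 + 11t; substituting into the second, 11t ≡ 50 − 6 ≡ 44 (mod 82).
To invert 11 modulo 82: 82 = 7·11 + 5, 11 = 2·5 + 1, 5 = 5·1 + 0, and unwinding, 1 = 11 − 2·5 = 11 − 2·(82 − 7·11) = −2·82 + 15·11. Thus 11⁻¹ ≡ 15 (mod 82).
Multiplying by 15: t ≡ 15·44 = 660 ≡ 4 (mod 82).
Taking t = 4 gives x = 6 + 11·4 = 50.
Indeed 50 ≡ 6 (mod 11) and 50 ≡ 50 (mod 82).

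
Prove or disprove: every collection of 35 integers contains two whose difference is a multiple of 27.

Partition the integers by their residue mod 27; there are 27 classes.
Since 35 > 27, two of the 35 integers must share a residue class by the pigeonhole principle; call them a and b.
Their difference a − b is then a multiple of 27.

Yes.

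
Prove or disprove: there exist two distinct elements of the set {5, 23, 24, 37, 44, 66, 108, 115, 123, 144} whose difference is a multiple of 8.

Both 5 and 37 leave remainder 5 on division by 8; their difference 32 = 4·8 is a multiple of 8.

Yes: 5 and 37.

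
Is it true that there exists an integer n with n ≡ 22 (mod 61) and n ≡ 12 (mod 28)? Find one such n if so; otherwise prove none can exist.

n = 1608

The moduli 61 and 28 are coprime, so by the Chinese Remainder Theorem a unique solution modulo 1708 exists.
Any solution of the first congruence is n = 22 + 61t; substituting into the second, 61t ≡ 12 − 22 ≡ 18 (mod 28).
61 ≡ 5 (mod 28), so this reads 5t ≡ 18 (mod 28). To invert 5 modulo 28: 28 = 5·5 + 3, 5 = 1·3 + 2, 3 = 1·2 + 1, 2 = 2·1 + 0, and unwinding, 1 = 3 − 1·2 = 3 − (5 − 1·3) = −5 + 2·3 = −5 + 2·(28 − 5·5) = 2·28 − 11·5. Thus 5⁻¹ ≡ -11 ≡ 17 (mod 28).
Therefore t ≡ 17·18 = 306 ≡ 26 (mod 28).
Taking t = 26 gives n = 22 + 61·26 = 1608.
Check: 1608 mod 61 = 22, 1608 mod 28 = 12. ✓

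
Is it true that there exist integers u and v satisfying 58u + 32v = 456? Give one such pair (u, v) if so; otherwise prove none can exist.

u = 4, v = 7

gcd(58, 32) = 2, and 2 divides 456, so integer solutions exist.
Dividing through by 2 reduces the equation to 29u + 16v = 228.
Run the Euclidean algorithm on 29 and 16: 29 = 1·16 + 13, 16 = 1·13 + 3, 13 = 4·3 + 1, 3 = 3·1 + 0.
Back-substituting, 1 = 13 − 4·3 = 13 − 4·(16 − 1·13) = −4·16 + 5·13 = −4·16 + 5·(29 − 1·16) = 5·29 − 9·16; that is, 29·5 + 16·(-9) = 1.
Times 228: 29·1140 + 16·(-2052) = 228, so (1140, -2052) solves it.
Subtracting 71·16 from u and adding 71·29 to v gives the tidier solution (4, 7).
Indeed 58·4 + 32·7 = 232 + 224 = 456.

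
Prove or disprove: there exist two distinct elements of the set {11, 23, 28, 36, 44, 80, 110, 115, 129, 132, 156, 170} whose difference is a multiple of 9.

The pair (11, 110) works.

Both 11 and 110 leave remainder 2 on division by 9; their difference 99 = 11·9 is a multiple of 9.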